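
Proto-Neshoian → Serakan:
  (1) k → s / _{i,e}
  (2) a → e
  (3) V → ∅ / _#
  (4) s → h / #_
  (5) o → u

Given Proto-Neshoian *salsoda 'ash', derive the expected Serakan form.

Serakan: *salsoda > selsode > selsod > helsod > helsud  (by vowel merger, apocope, debuccalisation, vowel merger)

helsud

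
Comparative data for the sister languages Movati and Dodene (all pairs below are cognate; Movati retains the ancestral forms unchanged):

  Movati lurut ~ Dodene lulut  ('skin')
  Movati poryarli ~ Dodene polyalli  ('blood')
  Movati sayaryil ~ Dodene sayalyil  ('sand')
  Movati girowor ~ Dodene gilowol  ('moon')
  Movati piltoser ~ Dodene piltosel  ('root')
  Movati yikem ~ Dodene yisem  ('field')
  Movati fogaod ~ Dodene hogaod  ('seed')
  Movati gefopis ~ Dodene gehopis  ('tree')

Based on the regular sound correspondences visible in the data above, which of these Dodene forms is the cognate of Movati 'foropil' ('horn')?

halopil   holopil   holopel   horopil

holopil

fogaod ~ hogaod — Movati f corresponds to Dodene h word-initially before a back vowel.
girowor ~ gilowol — Movati r corresponds to Dodene l between vowels (before a back vowel).
Applying these to Movati 'foropil':
  foropil → horopil   (f→h word-initially before a back vowel)
  horopil → holopil   (r→l between vowels (before a back vowel))
So the Dodene cognate is 'holopil'.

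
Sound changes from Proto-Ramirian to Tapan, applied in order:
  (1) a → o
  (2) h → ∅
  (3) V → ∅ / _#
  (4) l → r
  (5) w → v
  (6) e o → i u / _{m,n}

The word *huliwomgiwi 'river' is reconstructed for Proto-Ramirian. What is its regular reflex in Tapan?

Tapan: start from *huliwomgiwi.
  rule 1: no change — huliwomgiwi
  rule 2 (h-loss): huliwomgiwi → uliwomgiwi
  rule 3 (apocope): uliwomgiwi → uliwomgiw
  rule 4 (unconditioned shift): uliwomgiw → uriwomgiw
  rule 5 (unconditioned shift): uriwomgiw → urivomgiv
  rule 6 (pre-nasal raising): urivomgiv → urivumgiv
  ⇒ Tapan urivumgiv

urivumgiv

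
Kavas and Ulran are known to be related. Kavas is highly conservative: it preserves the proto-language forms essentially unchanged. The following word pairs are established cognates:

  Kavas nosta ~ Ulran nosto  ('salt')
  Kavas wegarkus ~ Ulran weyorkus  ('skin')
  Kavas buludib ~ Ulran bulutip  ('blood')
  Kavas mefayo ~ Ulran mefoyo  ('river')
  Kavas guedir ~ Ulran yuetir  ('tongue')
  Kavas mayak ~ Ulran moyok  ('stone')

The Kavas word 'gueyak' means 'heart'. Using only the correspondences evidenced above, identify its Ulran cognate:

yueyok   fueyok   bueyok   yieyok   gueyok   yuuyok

guedir ~ yuetir — Kavas g corresponds to Ulran y word-initially before a back vowel.
mefayo ~ mefoyo, mayak ~ moyok — Kavas a corresponds to Ulran o after a consonant, before a consonant other than r, m, n, p, b, f, v.
Applying these to Kavas 'gueyak':
  gueyak → yueyak   (g→y word-initially before a back vowel)
  yueyak → yueyok   (a→o after a consonant, before a consonant other than r, m, n, p, b, f, v)
So the Ulran cognate is 'yueyok'.

yueyok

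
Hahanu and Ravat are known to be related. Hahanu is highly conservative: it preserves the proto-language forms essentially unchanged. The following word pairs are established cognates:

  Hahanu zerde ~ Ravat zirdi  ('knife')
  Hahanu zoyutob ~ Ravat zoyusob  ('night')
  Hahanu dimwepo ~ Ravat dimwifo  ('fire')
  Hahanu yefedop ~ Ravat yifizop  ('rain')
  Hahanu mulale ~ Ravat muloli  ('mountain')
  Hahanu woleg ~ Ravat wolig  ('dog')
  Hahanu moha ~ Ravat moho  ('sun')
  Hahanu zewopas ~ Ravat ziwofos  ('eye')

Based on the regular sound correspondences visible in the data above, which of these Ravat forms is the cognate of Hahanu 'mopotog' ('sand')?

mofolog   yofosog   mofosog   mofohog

mofosog

dimwepo ~ dimwifo — Hahanu p corresponds to Ravat f between vowels (before a back vowel).
zoyutob ~ zoyusob — Hahanu t corresponds to Ravat s between vowels (before a back vowel).
Applying these to Hahanu 'mopotog':
  mopotog → mofotog   (p→f between vowels (before a back vowel))
  mofotog → mofosog   (t→s between vowels (before a back vowel))
So the Ravat cognate is 'mofosog'.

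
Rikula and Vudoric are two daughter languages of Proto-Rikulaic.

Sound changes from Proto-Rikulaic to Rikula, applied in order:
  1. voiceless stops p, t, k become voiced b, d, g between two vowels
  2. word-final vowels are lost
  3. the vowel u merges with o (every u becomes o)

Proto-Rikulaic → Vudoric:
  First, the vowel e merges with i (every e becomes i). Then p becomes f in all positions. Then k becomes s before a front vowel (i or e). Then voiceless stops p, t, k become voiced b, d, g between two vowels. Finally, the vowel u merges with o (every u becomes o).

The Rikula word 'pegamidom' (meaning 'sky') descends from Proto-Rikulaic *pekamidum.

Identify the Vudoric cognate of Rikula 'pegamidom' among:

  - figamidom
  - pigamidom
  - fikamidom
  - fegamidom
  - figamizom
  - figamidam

Vudoric: *pekamidum
  pekamidum → pikamidum   [vowel merger]
  pikamidum → fikamidum   [unconditioned shift]
  fikamidum (rule 3 does not apply)
  fikamidum → figamidum   [intervocalic voicing]
  figamidum → figamidom   [vowel merger]
  giving Vudoric figamidom.
Among the options, 'figamidom' alone shows every Vudoric change applied in order.

figamidom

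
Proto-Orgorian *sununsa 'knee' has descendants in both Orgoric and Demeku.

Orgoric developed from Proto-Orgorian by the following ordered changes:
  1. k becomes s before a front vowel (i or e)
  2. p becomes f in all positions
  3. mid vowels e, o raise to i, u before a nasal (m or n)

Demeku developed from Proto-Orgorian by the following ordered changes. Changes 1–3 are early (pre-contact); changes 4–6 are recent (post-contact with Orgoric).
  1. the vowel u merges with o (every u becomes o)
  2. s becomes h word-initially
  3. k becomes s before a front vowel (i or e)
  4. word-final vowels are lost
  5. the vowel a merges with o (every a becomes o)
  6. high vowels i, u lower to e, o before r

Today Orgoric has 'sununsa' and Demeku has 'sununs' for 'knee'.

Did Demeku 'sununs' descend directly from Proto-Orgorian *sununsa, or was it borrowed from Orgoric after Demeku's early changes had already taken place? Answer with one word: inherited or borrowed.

borrowed

If inherited, *sununsa would pass through all of Demeku's changes:
Demeku: *sununsa
  sununsa → sononsa   [vowel merger]
  sononsa → hononsa   [debuccalisation]
  hononsa (rule 3 does not apply)
  hononsa → honons   [apocope]
  honons (rule 5 does not apply)
  honons (rule 6 does not apply)
  giving Demeku honons.
If borrowed from Orgoric 'sununsa' after the early changes, it would undergo only the recent ones:
  rule 4 (apocope): sununsa → sununs
  rule 5 (vowel merger): no change (sununs)
  rule 6 (pre-rhotic lowering): no change (sununs)
  ⇒ as a loan: sununs
Demeku 'sununs' matches the loan outcome 'sununs', not the inherited 'honons' — it skipped the early Demeku changes, so it was borrowed from Orgoric.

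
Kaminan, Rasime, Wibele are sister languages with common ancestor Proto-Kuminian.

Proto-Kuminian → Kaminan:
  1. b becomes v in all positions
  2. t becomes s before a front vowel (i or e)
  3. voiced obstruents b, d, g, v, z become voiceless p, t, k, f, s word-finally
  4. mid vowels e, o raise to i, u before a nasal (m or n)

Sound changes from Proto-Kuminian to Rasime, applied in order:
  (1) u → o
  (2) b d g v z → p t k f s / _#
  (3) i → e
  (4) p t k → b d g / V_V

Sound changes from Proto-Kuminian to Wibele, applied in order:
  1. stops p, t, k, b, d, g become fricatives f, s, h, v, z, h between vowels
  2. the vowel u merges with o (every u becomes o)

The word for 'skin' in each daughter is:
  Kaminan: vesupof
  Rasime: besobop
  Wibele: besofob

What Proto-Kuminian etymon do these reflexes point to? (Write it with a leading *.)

Position 4: Kaminan has u, Rasime has o, Wibele has o. Taking the neighbouring segments as reconstructed: Kaminan u can only go back to *u; Rasime o could go back to *o or *u; Wibele o could go back to *o or *u — the one source consistent with every daughter is *u.
Position 5: Kaminan has p, Rasime has b, Wibele has f. Kaminan preserves p here (none of its changes turn any other segment into p), so the proto-segment is *p.
Position 1: Kaminan has v, Rasime has b, Wibele has b. Wibele preserves b here (none of its changes turn any other segment into b), so the proto-segment is *b.
Continuing position by position gives *besupob; check it forward:
Kaminan: *besupob > vesupov > vesupof  (by unconditioned shift, final devoicing)
Rasime: *besupob > besopob > besopop > besobop  (by vowel merger, final devoicing, intervocalic voicing)
Wibele: *besupob > besufob > besofob  (by intervocalic lenition, vowel merger)
No other proto-form is consistent with every reflex, so the reconstruction is *besupob.

*besupob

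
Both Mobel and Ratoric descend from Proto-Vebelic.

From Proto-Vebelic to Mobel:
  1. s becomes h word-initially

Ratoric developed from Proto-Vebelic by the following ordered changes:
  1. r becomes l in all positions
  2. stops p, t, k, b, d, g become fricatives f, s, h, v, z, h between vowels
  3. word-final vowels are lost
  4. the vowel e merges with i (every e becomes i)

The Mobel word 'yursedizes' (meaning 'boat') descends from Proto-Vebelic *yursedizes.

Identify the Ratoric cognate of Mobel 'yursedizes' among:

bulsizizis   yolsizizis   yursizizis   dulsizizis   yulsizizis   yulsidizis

yulsizizis

Ratoric: *yursedizes > yulsedizes > yulsezizes > yulsizizis  (by unconditioned shift, intervocalic lenition, vowel merger)
Among the options, 'yulsizizis' alone shows every Ratoric change applied in order.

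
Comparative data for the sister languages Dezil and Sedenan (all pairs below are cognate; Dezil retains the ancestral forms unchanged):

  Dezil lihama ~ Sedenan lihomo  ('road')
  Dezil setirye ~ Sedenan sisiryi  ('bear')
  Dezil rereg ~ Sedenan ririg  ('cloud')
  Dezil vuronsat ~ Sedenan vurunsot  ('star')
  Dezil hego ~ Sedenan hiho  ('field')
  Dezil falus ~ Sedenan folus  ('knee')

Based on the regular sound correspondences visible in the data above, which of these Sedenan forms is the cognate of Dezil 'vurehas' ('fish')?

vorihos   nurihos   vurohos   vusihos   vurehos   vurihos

setirye ~ sisiryi, rereg ~ ririg — Dezil e corresponds to Sedenan i after a consonant, before a consonant other than r, m, n, p, b, f, v.
vuronsat ~ vurunsot, falus ~ folus — Dezil a corresponds to Sedenan o after a consonant, before a consonant other than r, m, n, p, b, f, v.
Applying these to Dezil 'vurehas':
  vurehas → vurihas   (e→i after a consonant, before a consonant other than r, m, n, p, b, f, v)
  vurihas → vurihos   (a→o after a consonant, before a consonant other than r, m, n, p, b, f, v)
So the Sedenan cognate is 'vurihos'.

vurihos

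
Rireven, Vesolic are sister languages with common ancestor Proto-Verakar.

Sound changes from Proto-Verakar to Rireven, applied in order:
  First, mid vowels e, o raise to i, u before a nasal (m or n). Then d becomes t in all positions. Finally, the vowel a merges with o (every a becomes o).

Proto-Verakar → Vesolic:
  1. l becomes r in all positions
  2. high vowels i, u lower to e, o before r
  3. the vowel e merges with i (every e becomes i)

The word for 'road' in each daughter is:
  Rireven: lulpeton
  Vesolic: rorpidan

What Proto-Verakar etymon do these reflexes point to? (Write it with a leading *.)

Position 6: Rireven has t, Vesolic has d. Vesolic preserves d here (none of its changes turn any other segment into d), so the proto-segment is *d.
Position 7: Rireven has o, Vesolic has a. Vesolic preserves a here (none of its changes turn any other segment into a), so the proto-segment is *a.
Verify the candidate proto-form against each daughter:
Rireven: *lulpedan
  lulpedan (rule 1 does not apply)
  lulpedan → lulpetan   [unconditioned shift]
  lulpetan → lulpeton   [vowel merger]
  giving Rireven lulpeton.
Vesolic: *lulpedan
  lulpedan → rurpedan   [unconditioned shift]
  rurpedan → rorpedan   [pre-rhotic lowering]
  rorpedan → rorpidan   [vowel merger]
  giving Vesolic rorpidan.
No other proto-form is consistent with every reflex, so the reconstruction is *lulpedan.

*lulpedan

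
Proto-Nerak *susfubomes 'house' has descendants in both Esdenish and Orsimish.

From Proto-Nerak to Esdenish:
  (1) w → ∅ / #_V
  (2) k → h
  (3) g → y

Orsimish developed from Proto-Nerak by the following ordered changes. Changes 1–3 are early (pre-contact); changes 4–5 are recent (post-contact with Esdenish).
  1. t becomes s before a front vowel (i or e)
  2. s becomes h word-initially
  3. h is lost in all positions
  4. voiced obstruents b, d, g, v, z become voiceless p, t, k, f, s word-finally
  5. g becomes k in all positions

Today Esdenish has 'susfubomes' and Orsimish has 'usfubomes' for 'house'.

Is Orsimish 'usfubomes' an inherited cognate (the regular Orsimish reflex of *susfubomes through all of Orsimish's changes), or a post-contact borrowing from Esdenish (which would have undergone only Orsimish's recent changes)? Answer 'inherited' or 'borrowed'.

inherited

If inherited, *susfubomes would pass through all of Orsimish's changes:
Orsimish: *susfubomes > husfubomes > usfubomes  (by debuccalisation, h-loss)
If borrowed from Esdenish 'susfubomes' after the early changes, it would undergo only the recent ones:
  rule 4 (final devoicing): no change (susfubomes)
  rule 5 (unconditioned shift): no change (susfubomes)
  ⇒ as a loan: susfubomes
Orsimish 'usfubomes' matches the inherited outcome exactly, so it is an inherited cognate, not a loan.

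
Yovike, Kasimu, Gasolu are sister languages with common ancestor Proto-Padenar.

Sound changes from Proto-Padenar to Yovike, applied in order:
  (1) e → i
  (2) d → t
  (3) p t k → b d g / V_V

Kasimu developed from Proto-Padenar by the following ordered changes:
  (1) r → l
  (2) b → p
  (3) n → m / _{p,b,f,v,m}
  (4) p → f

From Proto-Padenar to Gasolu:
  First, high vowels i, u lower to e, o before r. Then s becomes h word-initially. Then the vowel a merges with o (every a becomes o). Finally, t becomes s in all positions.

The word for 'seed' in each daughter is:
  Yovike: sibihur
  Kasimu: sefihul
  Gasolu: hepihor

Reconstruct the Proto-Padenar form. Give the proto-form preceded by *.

*sepihur

Position 2: Yovike has i, Kasimu has e, Gasolu has e. Kasimu preserves e here (none of its changes turn any other segment into e), so the proto-segment is *e.
Position 6: Yovike has u, Kasimu has u, Gasolu has o. Yovike preserves u here (none of its changes turn any other segment into u), so the proto-segment is *u.
Position 3: Yovike has b, Kasimu has f, Gasolu has p. Gasolu preserves p here (none of its changes turn any other segment into p), so the proto-segment is *p.
Verify the candidate proto-form against each daughter:
Yovike: *sepihur > sipihur > sibihur  (by vowel merger, intervocalic voicing)
Kasimu: *sepihur > sepihul > sefihul  (by unconditioned shift, unconditioned shift)
Gasolu: start from *sepihur.
  rule 1 (pre-rhotic lowering): sepihur → sepihor
  rule 2 (debuccalisation): sepihor → hepihor
  rule 3: no change — hepihor
  rule 4: no change — hepihor
  ⇒ Gasolu hepihor
No other proto-form is consistent with every reflex, so the reconstruction is *sepihur.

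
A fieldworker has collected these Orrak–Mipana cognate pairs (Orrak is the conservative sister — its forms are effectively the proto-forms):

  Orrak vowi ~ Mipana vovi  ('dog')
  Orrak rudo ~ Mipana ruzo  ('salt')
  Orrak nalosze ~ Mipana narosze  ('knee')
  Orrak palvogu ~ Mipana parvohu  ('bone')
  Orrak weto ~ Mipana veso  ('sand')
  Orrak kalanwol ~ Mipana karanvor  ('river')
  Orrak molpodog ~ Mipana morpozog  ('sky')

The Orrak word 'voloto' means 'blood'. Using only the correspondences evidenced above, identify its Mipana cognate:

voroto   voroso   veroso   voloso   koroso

nalosze ~ narosze — Orrak l corresponds to Mipana r between vowels (before a back vowel).
weto ~ veso — Orrak t corresponds to Mipana s between vowels (before a back vowel).
Applying these to Orrak 'voloto':
  voloto → voroto   (l→r between vowels (before a back vowel))
  voroto → voroso   (t→s between vowels (before a back vowel))
So the Mipana cognate is 'voroso'.

voroso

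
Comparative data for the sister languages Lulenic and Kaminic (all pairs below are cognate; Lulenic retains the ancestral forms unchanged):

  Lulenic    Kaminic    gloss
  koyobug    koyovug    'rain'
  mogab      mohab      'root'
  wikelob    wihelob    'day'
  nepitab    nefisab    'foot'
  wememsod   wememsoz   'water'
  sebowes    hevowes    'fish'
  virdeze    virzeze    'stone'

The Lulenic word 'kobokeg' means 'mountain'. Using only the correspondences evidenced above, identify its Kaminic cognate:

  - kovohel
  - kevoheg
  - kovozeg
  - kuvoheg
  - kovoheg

kovoheg

sebowes ~ hevowes — Lulenic b corresponds to Kaminic v between vowels (before a back vowel).
wikelob ~ wihelob — Lulenic k corresponds to Kaminic h between vowels (before a front vowel).
Applying these to Lulenic 'kobokeg':
  kobokeg → kovokeg   (b→v between vowels (before a back vowel))
  kovokeg → kovoheg   (k→h between vowels (before a front vowel))
So the Kaminic cognate is 'kovoheg'.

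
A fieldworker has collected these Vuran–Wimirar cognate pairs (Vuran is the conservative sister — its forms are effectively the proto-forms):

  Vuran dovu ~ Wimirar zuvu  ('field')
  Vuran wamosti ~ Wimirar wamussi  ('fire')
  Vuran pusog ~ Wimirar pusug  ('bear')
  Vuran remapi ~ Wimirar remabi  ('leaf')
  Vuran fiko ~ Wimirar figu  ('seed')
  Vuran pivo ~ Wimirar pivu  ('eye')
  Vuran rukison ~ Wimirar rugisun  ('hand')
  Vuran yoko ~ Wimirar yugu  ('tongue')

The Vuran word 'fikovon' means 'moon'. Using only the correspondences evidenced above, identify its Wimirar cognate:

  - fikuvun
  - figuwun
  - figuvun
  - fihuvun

figuvun

fiko ~ figu, yoko ~ yugu — Vuran k corresponds to Wimirar g between vowels (before a back vowel).
dovu ~ zuvu — Vuran o corresponds to Wimirar u after a consonant, before a labial obstruent.
rukison ~ rugisun — Vuran o corresponds to Wimirar u after a consonant, before a nasal.
Applying these to Vuran 'fikovon':
  fikovon → figovon   (k→g between vowels (before a back vowel))
  figovon → figuvon   (o→u after a consonant, before a labial obstruent)
  figuvon → figuvun   (o→u after a consonant, before a nasal)
So the Wimirar cognate is 'figuvun'.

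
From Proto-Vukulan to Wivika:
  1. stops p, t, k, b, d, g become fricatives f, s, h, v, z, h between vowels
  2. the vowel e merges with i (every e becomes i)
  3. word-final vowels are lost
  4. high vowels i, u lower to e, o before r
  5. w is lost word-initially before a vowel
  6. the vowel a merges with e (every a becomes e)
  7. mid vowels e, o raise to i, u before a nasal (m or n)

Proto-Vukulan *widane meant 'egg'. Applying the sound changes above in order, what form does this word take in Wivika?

izin

Wivika: *widane > wizane > wizani > wizan > izan > izen > izin  (by intervocalic lenition, vowel merger, apocope, glide loss, vowel merger, pre-nasal raising)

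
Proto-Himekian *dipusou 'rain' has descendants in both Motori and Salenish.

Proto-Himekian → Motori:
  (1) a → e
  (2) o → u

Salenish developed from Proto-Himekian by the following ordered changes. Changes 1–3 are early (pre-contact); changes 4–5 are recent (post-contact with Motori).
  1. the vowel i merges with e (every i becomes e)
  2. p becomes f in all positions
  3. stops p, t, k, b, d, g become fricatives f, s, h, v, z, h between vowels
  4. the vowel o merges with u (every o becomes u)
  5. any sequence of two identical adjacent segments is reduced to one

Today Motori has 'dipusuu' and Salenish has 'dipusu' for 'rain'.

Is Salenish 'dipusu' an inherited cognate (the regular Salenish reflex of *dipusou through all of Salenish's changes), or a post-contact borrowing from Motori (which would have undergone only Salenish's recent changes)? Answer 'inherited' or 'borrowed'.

If inherited, *dipusou would pass through all of Salenish's changes:
Salenish: start from *dipusou.
  rule 1 (vowel merger): dipusou → depusou
  rule 2 (unconditioned shift): depusou → defusou
  rule 3: no change — defusou
  rule 4 (vowel merger): defusou → defusuu
  rule 5 (degemination): defusuu → defusu
  ⇒ Salenish defusu
If borrowed from Motori 'dipusuu' after the early changes, it would undergo only the recent ones:
  rule 4 (vowel merger): no change (dipusuu)
  rule 5 (degemination): dipusuu → dipusu
  ⇒ as a loan: dipusu
Salenish 'dipusu' matches the loan outcome 'dipusu', not the inherited 'defusu' — it skipped the early Salenish changes, so it was borrowed from Motori.

borrowed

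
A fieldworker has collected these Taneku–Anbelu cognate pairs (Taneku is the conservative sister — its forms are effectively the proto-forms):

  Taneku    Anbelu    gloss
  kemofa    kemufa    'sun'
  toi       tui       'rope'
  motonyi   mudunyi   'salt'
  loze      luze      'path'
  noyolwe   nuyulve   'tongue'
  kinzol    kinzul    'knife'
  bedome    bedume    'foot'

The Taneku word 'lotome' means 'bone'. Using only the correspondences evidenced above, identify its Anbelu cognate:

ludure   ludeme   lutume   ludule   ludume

ludume

motonyi ~ mudunyi, loze ~ luze — Taneku o corresponds to Anbelu u after a consonant, before a consonant other than r, m, n, p, b, f, v.
motonyi ~ mudunyi — Taneku t corresponds to Anbelu d between vowels (before a back vowel).
bedome ~ bedume — Taneku o corresponds to Anbelu u after a consonant, before a nasal.
Applying these to Taneku 'lotome':
  lotome → lutome   (o→u after a consonant, before a consonant other than r, m, n, p, b, f, v)
  lutome → ludome   (t→d between vowels (before a back vowel))
  ludome → ludume   (o→u after a consonant, before a nasal)
So the Anbelu cognate is 'ludume'.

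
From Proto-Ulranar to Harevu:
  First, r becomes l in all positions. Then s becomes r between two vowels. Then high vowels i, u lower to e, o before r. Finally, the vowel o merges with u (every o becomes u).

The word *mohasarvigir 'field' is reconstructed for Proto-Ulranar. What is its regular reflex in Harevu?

muharalvigil

Harevu: *mohasarvigir
  mohasarvigir → mohasalvigil   [unconditioned shift]
  mohasalvigil → moharalvigil   [rhotacism]
  moharalvigil (rule 3 does not apply)
  moharalvigil → muharalvigil   [vowel merger]
  giving Harevu muharalvigil.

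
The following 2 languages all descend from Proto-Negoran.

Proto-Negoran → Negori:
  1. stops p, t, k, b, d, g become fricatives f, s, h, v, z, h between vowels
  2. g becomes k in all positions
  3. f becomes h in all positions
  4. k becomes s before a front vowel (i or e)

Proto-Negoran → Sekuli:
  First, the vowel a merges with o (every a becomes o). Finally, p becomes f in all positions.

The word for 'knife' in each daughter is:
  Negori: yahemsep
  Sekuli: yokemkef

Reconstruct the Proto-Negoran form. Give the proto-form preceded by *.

*yakemkep

Position 3: Negori has h, Sekuli has k. Sekuli preserves k here (none of its changes turn any other segment into k), so the proto-segment is *k.
Position 2: Negori has a, Sekuli has o. Negori preserves a here (none of its changes turn any other segment into a), so the proto-segment is *a.
Position 8: Negori has p, Sekuli has f. Negori preserves p here (none of its changes turn any other segment into p), so the proto-segment is *p.
Continuing position by position gives *yakemkep; check it forward:
Negori: start from *yakemkep.
  rule 1 (intervocalic lenition): yakemkep → yahemkep
  rule 2: no change — yahemkep
  rule 3: no change — yahemkep
  rule 4 (palatalisation): yahemkep → yahemsep
  ⇒ Negori yahemsep
Sekuli: *yakemkep > yokemkep > yokemkef  (by vowel merger, unconditioned shift)
No other proto-form is consistent with every reflex, so the reconstruction is *yakemkep.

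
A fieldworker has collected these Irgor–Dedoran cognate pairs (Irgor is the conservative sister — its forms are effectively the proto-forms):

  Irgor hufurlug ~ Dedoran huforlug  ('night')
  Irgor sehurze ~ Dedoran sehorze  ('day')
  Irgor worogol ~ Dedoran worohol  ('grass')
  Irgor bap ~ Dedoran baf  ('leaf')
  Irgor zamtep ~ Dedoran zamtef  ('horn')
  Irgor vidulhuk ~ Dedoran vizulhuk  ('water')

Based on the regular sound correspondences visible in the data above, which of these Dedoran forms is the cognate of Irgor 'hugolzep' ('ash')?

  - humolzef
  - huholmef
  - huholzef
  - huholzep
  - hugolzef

huholzef

worogol ~ worohol — Irgor g corresponds to Dedoran h between vowels (before a back vowel).
bap ~ baf, zamtep ~ zamtef — Irgor p corresponds to Dedoran f word-finally.
Applying these to Irgor 'hugolzep':
  hugolzep → huholzep   (g→h between vowels (before a back vowel))
  huholzep → huholzef   (p→f word-finally)
So the Dedoran cognate is 'huholzef'.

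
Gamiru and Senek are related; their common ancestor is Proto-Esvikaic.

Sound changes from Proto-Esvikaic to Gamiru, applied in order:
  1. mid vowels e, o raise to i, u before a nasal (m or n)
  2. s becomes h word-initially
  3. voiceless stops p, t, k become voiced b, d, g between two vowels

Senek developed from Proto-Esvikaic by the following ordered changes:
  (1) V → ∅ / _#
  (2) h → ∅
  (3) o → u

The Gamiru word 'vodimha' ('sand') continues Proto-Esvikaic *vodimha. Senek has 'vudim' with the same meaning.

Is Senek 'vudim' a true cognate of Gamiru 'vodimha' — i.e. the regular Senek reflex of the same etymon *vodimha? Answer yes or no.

Derive the expected Senek reflex of *vodimha:
Senek: *vodimha
  vodimha → vodimh   [apocope]
  vodimh → vodim   [h-loss]
  vodim → vudim   [vowel merger]
  giving Senek vudim.
Senek 'vudim' matches the regular reflex exactly, so the pair is cognate.

yes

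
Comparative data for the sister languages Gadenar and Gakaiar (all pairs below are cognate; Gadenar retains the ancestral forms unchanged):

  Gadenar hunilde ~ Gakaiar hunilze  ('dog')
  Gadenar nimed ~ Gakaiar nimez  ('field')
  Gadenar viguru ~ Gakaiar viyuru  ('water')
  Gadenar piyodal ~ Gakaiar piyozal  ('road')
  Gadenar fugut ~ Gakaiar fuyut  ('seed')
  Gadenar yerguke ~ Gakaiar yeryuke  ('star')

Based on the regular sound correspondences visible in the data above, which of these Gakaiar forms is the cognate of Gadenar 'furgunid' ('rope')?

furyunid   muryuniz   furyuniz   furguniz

furyuniz

yerguke ~ yeryuke — Gadenar g corresponds to Gakaiar y after a consonant, before a back vowel.
nimed ~ nimez — Gadenar d corresponds to Gakaiar z word-finally.
Applying these to Gadenar 'furgunid':
  furgunid → furyunid   (g→y after a consonant, before a back vowel)
  furyunid → furyuniz   (d→z word-finally)
So the Gakaiar cognate is 'furyuniz'.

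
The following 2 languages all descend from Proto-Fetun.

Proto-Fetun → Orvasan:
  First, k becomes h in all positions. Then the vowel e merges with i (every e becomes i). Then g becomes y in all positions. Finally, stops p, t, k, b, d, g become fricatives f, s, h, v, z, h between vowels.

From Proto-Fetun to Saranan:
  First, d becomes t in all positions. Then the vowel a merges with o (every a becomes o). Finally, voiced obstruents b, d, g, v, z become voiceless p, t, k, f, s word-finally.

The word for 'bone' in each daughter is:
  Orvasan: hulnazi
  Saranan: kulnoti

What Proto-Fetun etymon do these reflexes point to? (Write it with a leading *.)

Position 6: Orvasan has z, Saranan has t. Taking the neighbouring segments as reconstructed: Orvasan z could go back to *d or *z; Saranan t could go back to *t or *d — the one source consistent with every daughter is *d.
Position 1: Orvasan has h, Saranan has k. Taking the neighbouring segments as reconstructed: Orvasan h could go back to *k or *h; Saranan k can only go back to *k — the one source consistent with every daughter is *k.
Verify the candidate proto-form against each daughter:
Orvasan: *kulnadi > hulnadi > hulnazi  (by unconditioned shift, intervocalic lenition)
Saranan: *kulnadi
  kulnadi → kulnati   [unconditioned shift]
  kulnati → kulnoti   [vowel merger]
  kulnoti (rule 3 does not apply)
  giving Saranan kulnoti.
No other proto-form is consistent with every reflex, so the reconstruction is *kulnadi.

*kulnadi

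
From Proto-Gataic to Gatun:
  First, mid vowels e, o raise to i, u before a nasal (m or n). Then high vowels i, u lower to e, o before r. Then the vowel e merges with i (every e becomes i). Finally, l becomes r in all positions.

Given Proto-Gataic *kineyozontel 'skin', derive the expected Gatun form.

kiniyozuntir

Gatun: *kineyozontel
  kineyozontel → kineyozuntel   [pre-nasal raising]
  kineyozuntel (rule 2 does not apply)
  kineyozuntel → kiniyozuntil   [vowel merger]
  kiniyozuntil → kiniyozuntir   [unconditioned shift]
  giving Gatun kiniyozuntir.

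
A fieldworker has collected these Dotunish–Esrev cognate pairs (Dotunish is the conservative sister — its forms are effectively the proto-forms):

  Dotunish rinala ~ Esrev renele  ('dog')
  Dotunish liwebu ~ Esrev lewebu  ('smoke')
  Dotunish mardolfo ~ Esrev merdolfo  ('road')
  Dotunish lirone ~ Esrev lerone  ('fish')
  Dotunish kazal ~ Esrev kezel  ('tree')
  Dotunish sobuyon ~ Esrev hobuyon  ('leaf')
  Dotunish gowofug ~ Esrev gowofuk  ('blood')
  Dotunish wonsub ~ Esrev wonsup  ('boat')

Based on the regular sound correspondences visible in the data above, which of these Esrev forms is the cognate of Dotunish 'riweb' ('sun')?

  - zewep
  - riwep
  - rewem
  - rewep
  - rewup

liwebu ~ lewebu — Dotunish i corresponds to Esrev e after a consonant, before a consonant other than r, m, n, p, b, f, v.
wonsub ~ wonsup — Dotunish b corresponds to Esrev p word-finally.
Applying these to Dotunish 'riweb':
  riweb → reweb   (i→e after a consonant, before a consonant other than r, m, n, p, b, f, v)
  reweb → rewep   (b→p word-finally)
So the Esrev cognate is 'rewep'.

rewep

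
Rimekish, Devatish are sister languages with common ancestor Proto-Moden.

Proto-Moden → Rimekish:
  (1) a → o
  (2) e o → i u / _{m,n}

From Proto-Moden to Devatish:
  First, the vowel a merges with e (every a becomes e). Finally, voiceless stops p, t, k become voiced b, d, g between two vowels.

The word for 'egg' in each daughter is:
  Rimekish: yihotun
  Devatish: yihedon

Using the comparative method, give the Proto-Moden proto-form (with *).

*yihaton

Position 5: Rimekish has t, Devatish has d. Rimekish preserves t here (none of its changes turn any other segment into t), so the proto-segment is *t.
Position 6: Rimekish has u, Devatish has o. Devatish preserves o here (none of its changes turn any other segment into o), so the proto-segment is *o.
Verify the candidate proto-form against each daughter:
Rimekish: start from *yihaton.
  rule 1 (vowel merger): yihaton → yihoton
  rule 2 (pre-nasal raising): yihoton → yihotun
  ⇒ Rimekish yihotun
Devatish: start from *yihaton.
  rule 1 (vowel merger): yihaton → yiheton
  rule 2 (intervocalic voicing): yiheton → yihedon
  ⇒ Devatish yihedon
No other proto-form is consistent with every reflex, so the reconstruction is *yihaton.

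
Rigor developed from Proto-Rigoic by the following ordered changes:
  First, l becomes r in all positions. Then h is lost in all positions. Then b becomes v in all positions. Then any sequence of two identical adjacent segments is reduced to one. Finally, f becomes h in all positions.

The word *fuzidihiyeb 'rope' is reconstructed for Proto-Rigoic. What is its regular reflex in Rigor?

Rigor: *fuzidihiyeb > fuzidiiyeb > fuzidiiyev > fuzidiyev > huzidiyev  (by h-loss, unconditioned shift, degemination, unconditioned shift)

huzidiyev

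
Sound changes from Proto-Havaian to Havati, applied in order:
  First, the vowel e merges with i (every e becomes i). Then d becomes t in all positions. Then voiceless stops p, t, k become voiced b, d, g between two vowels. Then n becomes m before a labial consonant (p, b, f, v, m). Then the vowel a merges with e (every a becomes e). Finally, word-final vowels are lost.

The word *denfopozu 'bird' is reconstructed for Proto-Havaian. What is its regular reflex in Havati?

Havati: *denfopozu
  denfopozu → dinfopozu   [vowel merger]
  dinfopozu → tinfopozu   [unconditioned shift]
  tinfopozu → tinfobozu   [intervocalic voicing]
  tinfobozu → timfobozu   [nasal place assimilation]
  timfobozu (rule 5 does not apply)
  timfobozu → timfoboz   [apocope]
  giving Havati timfoboz.

timfoboz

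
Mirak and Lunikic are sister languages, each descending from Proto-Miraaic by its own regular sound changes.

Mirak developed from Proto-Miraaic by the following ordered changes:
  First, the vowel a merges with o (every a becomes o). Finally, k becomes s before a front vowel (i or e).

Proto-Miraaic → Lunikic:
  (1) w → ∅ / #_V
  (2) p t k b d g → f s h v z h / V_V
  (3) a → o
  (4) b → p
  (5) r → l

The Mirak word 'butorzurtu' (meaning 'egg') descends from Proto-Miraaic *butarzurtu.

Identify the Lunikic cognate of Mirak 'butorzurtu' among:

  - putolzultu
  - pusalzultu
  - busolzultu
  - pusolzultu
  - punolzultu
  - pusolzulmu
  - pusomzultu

Lunikic: *butarzurtu
  butarzurtu (rule 1 does not apply)
  butarzurtu → busarzurtu   [intervocalic lenition]
  busarzurtu → busorzurtu   [vowel merger]
  busorzurtu → pusorzurtu   [unconditioned shift]
  pusorzurtu → pusolzultu   [unconditioned shift]
  giving Lunikic pusolzultu.
Only 'pusolzultu' matches the regular Lunikic development of *butarzurtu.

pusolzultu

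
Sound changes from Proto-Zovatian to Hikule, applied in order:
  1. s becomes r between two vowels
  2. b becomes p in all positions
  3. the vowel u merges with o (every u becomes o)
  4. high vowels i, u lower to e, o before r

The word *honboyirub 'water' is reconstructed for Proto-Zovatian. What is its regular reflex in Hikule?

honpoyerop

Hikule: *honboyirub
  honboyirub (rule 1 does not apply)
  honboyirub → honpoyirup   [unconditioned shift]
  honpoyirup → honpoyirop   [vowel merger]
  honpoyirop → honpoyerop   [pre-rhotic lowering]
  giving Hikule honpoyerop.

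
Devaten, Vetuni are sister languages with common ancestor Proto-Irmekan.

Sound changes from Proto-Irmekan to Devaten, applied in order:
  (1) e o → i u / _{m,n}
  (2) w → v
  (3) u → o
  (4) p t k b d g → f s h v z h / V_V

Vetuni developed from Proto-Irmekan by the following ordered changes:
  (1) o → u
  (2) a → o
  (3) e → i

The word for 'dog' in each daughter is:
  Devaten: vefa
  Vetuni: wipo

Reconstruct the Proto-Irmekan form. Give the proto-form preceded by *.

*wepa

Position 4: Devaten has a, Vetuni has o. Devaten preserves a here (none of its changes turn any other segment into a), so the proto-segment is *a.
Position 2: Devaten has e, Vetuni has i. Devaten preserves e here (none of its changes turn any other segment into e), so the proto-segment is *e.
This points to *wepa. Verify forward in each daughter:
Devaten: start from *wepa.
  rule 1: no change — wepa
  rule 2 (unconditioned shift): wepa → vepa
  rule 3: no change — vepa
  rule 4 (intervocalic lenition): vepa → vefa
  ⇒ Devaten vefa
Vetuni: *wepa > wepo > wipo  (by vowel merger, vowel merger)
No other proto-form is consistent with every reflex, so the reconstruction is *wepa.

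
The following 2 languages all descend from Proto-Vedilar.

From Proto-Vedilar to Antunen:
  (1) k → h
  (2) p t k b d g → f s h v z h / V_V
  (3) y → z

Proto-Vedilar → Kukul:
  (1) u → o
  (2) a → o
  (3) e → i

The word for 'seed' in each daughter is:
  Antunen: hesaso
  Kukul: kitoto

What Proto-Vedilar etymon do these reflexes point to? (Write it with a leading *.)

Position 2: Antunen has e, Kukul has i. Antunen preserves e here (none of its changes turn any other segment into e), so the proto-segment is *e.
Position 5: Antunen has s, Kukul has t. Kukul preserves t here (none of its changes turn any other segment into t), so the proto-segment is *t.
This points to *ketato. Verify forward in each daughter:
Antunen: *ketato
  ketato → hetato   [unconditioned shift]
  hetato → hesaso   [intervocalic lenition]
  hesaso (rule 3 does not apply)
  giving Antunen hesaso.
Kukul: *ketato > ketoto > kitoto  (by vowel merger, vowel merger)
No other proto-form is consistent with every reflex, so the reconstruction is *ketato.

*ketato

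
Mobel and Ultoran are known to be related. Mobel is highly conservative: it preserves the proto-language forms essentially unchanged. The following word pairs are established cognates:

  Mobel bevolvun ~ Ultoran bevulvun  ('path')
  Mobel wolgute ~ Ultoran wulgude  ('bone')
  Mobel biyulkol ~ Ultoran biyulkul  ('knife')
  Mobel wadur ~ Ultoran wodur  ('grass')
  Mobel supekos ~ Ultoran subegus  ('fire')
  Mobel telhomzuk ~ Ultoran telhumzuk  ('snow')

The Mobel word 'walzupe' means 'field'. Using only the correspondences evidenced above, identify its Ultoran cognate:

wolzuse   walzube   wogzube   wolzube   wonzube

wadur ~ wodur — Mobel a corresponds to Ultoran o after a consonant, before a consonant other than r, m, n, p, b, f, v.
supekos ~ subegus — Mobel p corresponds to Ultoran b between vowels (before a front vowel).
Applying these to Mobel 'walzupe':
  walzupe → wolzupe   (a→o after a consonant, before a consonant other than r, m, n, p, b, f, v)
  wolzupe → wolzube   (p→b between vowels (before a front vowel))
So the Ultoran cognate is 'wolzube'.

wolzube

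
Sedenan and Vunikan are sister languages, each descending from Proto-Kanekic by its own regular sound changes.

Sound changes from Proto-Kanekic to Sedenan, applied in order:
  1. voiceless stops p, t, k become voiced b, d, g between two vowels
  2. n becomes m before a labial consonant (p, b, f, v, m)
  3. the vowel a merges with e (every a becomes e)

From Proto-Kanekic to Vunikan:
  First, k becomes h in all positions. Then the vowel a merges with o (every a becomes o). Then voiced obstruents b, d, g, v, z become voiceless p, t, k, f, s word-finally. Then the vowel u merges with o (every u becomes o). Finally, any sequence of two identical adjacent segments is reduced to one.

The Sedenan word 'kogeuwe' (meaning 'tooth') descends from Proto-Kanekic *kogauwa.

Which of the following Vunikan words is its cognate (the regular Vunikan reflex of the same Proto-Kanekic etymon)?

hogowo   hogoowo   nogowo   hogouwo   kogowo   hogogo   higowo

Vunikan: start from *kogauwa.
  rule 1 (unconditioned shift): kogauwa → hogauwa
  rule 2 (vowel merger): hogauwa → hogouwo
  rule 3: no change — hogouwo
  rule 4 (vowel merger): hogouwo → hogoowo
  rule 5 (degemination): hogoowo → hogowo
  ⇒ Vunikan hogowo
Only 'hogowo' matches the regular Vunikan development of *kogauwa.

hogowo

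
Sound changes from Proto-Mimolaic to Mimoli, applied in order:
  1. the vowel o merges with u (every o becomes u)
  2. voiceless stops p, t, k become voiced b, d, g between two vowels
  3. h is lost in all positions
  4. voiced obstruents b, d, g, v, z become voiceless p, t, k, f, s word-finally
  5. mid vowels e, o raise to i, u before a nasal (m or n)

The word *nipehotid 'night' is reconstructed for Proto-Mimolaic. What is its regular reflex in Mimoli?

Mimoli: *nipehotid
  nipehotid → nipehutid   [vowel merger]
  nipehutid → nibehudid   [intervocalic voicing]
  nibehudid → nibeudid   [h-loss]
  nibeudid → nibeudit   [final devoicing]
  nibeudit (rule 5 does not apply)
  giving Mimoli nibeudit.

nibeudit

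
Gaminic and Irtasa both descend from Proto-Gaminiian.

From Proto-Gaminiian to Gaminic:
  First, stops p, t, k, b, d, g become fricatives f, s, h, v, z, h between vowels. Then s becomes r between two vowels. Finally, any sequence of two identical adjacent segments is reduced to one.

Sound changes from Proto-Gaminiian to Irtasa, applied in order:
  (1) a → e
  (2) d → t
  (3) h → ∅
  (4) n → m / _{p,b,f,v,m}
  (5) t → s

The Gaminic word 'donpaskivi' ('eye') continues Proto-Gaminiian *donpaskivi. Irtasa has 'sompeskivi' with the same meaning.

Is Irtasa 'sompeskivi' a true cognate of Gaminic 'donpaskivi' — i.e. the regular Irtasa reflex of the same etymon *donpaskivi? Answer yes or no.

yes

Derive the expected Irtasa reflex of *donpaskivi:
Irtasa: *donpaskivi > donpeskivi > tonpeskivi > tompeskivi > sompeskivi  (by vowel merger, unconditioned shift, nasal place assimilation, unconditioned shift)
Irtasa 'sompeskivi' matches the regular reflex exactly, so the pair is cognate.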